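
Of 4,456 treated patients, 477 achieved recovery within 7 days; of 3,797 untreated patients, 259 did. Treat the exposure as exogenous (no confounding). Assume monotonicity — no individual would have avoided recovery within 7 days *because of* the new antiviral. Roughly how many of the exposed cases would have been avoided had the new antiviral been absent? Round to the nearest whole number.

p₁ = P(outcome | exposed) = 477/4456 = 0.10705
p₀ = P(outcome | unexposed) = 259/3797 = 0.068212
PN = (p₁ − p₀)/p₁ = (0.10705 − 0.068212) / 0.10705 ≈ 0.36279.
Attributable cases ≈ PN × (exposed cases) = 0.36279 × 477 ≈ 173.05.

about 173 cases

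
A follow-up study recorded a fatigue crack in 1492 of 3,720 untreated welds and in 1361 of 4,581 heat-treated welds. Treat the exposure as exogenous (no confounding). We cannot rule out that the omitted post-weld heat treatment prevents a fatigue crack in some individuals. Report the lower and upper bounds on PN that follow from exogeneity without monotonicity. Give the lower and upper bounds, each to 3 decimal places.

p₁ = P(outcome | exposed) = 1492/3720 = 0.40108
p₀ = P(outcome | unexposed) = 1361/4581 = 0.2971
Under exogeneity alone the bounds on PN are max{0,(p₁−p₀)/p₁} ≤ PN ≤ min{1,(1−p₀)/p₁}.
  lower = (p₁ − p₀)/p₁ = 0.10398 / 0.40108 ≈ 0.2592
  upper = min{1, (1 − p₀)/p₁} = 0.7029 / 0.40108 ≈ 1.7525 → capped at 1

0.259 ≤ PN ≤ 1.000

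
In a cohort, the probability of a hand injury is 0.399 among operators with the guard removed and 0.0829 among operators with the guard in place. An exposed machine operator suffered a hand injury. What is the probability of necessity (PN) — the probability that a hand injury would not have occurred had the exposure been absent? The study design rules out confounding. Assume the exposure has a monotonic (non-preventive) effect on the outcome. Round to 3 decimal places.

PN ≈ 0.792

Let p₁ = 0.399, p₀ = 0.0829.
Under exogeneity and monotonicity, PN = (p₁ − p₀) / p₁.
PN = (0.399 − 0.0829) / 0.399 = 0.3161 / 0.399 ≈ 0.7922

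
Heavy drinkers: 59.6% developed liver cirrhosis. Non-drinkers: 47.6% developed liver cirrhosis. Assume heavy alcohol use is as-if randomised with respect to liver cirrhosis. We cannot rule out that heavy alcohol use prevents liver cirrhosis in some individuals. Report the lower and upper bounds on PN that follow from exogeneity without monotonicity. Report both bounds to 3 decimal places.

0.201 ≤ PN ≤ 0.879

p₁ = 0.596, p₀ = 0.476.
Under exogeneity alone the bounds on PN are max{0,(p₁−p₀)/p₁} ≤ PN ≤ min{1,(1−p₀)/p₁}.
  lower = (p₁ − p₀)/p₁ = 0.12 / 0.596 ≈ 0.2013
  upper = min{1, (1 − p₀)/p₁} = 0.524 / 0.596 ≈ 0.8792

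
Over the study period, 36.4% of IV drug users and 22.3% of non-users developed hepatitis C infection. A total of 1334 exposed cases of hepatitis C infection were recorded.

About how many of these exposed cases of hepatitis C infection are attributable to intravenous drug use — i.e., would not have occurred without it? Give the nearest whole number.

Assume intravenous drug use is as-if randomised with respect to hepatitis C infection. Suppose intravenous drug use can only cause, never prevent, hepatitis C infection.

about 517 cases

p₁ = 0.364, p₀ = 0.223.
PN = (p₁ − p₀)/p₁ = (0.364 − 0.223) / 0.364 ≈ 0.38736.
Attributable cases ≈ PN × (exposed cases) = 0.38736 × 1334 ≈ 516.74.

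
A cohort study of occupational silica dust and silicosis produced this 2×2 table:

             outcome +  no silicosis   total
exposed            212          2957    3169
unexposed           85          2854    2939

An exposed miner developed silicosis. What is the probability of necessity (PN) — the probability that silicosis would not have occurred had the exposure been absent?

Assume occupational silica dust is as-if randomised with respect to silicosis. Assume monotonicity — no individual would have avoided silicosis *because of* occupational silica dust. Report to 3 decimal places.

p₁ = P(outcome | exposed) = 212/3169 = 0.066898
p₀ = P(outcome | unexposed) = 85/2939 = 0.028921
Under exogeneity and monotonicity, PN = (p₁ − p₀)/p₁.
PN = (0.066898 − 0.028921) / 0.066898 ≈ 0.5677

PN ≈ 0.568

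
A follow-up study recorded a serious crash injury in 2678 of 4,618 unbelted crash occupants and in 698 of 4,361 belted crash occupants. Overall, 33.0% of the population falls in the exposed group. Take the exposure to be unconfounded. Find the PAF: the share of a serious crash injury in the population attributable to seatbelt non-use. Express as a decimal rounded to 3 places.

p₁ = P(outcome | exposed) = 2678/4618 = 0.5799
p₀ = P(outcome | unexposed) = 698/4361 = 0.16006
Overall risk P(Y=1) = π·p₁ + (1−π)·p₀ = 0.33×0.5799 + 0.67×0.16006 = 0.29861.
Under exogeneity, PAF = [P(Y=1) − p₀] / P(Y=1).
PAF = (0.29861 − 0.16006) / 0.29861 ≈ 0.4640

PAF ≈ 0.464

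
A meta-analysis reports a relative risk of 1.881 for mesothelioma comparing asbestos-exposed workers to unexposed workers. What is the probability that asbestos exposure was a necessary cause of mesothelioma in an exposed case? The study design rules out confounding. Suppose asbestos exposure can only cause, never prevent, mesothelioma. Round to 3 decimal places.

Under exogeneity and monotonicity, PN = (RR − 1) / RR = 1 − 1/RR.
PN = (1.881 − 1) / 1.881 = 0.881 / 1.881 ≈ 0.4684

PN ≈ 0.468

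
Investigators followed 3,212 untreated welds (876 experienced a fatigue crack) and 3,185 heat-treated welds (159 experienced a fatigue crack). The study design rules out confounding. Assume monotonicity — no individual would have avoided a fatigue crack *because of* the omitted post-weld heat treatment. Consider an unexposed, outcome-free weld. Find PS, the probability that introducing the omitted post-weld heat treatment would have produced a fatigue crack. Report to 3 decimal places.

p₁ = P(outcome | exposed) = 876/3212 = 0.27273
p₀ = P(outcome | unexposed) = 159/3185 = 0.049922
Under exogeneity and monotonicity, PS = (p₁ − p₀) / (1 − p₀).
PS = (0.27273 − 0.049922) / (1 − 0.049922) = 0.22281 / 0.95008 ≈ 0.2345

PS ≈ 0.235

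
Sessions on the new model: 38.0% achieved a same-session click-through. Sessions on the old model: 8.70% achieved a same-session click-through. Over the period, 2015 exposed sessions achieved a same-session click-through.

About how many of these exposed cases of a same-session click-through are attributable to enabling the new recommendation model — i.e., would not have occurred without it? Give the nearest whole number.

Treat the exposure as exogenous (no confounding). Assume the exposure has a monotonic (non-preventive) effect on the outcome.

about 1554 cases

p₁ = 0.38, p₀ = 0.087.
PN = (p₁ − p₀)/p₁ = (0.38 − 0.087) / 0.38 ≈ 0.77105.
Attributable cases ≈ PN × (exposed cases) = 0.77105 × 2015 ≈ 1553.67.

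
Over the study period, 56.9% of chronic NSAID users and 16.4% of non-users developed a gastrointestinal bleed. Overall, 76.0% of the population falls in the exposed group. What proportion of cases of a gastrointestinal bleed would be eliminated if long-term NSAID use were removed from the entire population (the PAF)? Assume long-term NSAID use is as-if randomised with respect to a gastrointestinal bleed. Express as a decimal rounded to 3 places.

PAF ≈ 0.652

p₁ = 0.569, p₀ = 0.164.
Overall risk P(Y=1) = π·p₁ + (1−π)·p₀ = 0.76×0.569 + 0.24×0.164 = 0.4718.
Under exogeneity, PAF = [P(Y=1) − p₀] / P(Y=1).
PAF = (0.4718 − 0.164) / 0.4718 ≈ 0.6524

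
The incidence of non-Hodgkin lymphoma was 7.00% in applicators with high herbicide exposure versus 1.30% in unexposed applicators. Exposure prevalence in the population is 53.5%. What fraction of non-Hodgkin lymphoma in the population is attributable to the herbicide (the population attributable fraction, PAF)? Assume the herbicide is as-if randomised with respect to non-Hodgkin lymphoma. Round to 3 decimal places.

p₁ = 0.07, p₀ = 0.013.
Overall risk P(Y=1) = π·p₁ + (1−π)·p₀ = 0.535×0.07 + 0.465×0.013 = 0.043495.
Under exogeneity, PAF = [P(Y=1) − p₀] / P(Y=1).
PAF = (0.043495 − 0.013) / 0.043495 ≈ 0.7011

PAF ≈ 0.701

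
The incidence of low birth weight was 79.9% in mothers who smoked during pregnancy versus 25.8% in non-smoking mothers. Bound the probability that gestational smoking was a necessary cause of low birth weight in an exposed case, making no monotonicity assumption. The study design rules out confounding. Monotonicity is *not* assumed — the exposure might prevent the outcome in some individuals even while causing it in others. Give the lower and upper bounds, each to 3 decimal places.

p₁ = 0.799, p₀ = 0.258.
Under exogeneity alone the bounds on PN are max{0,(p₁−p₀)/p₁} ≤ PN ≤ min{1,(1−p₀)/p₁}.
  lower = (p₁ − p₀)/p₁ = 0.541 / 0.799 ≈ 0.6771
  upper = min{1, (1 − p₀)/p₁} = 0.742 / 0.799 ≈ 0.9287

0.677 ≤ PN ≤ 0.929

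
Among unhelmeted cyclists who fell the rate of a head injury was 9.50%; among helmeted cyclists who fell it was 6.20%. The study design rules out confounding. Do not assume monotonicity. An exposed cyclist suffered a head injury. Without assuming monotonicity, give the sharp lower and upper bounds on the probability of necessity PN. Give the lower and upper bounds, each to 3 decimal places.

0.347 ≤ PN ≤ 1.000

p₁ = 0.095, p₀ = 0.062.
Under exogeneity alone the bounds on PN are max{0,(p₁−p₀)/p₁} ≤ PN ≤ min{1,(1−p₀)/p₁}.
  lower = (p₁ − p₀)/p₁ = 0.033 / 0.095 ≈ 0.3474
  upper = min{1, (1 − p₀)/p₁} = 0.938 / 0.095 ≈ 9.8737 → capped at 1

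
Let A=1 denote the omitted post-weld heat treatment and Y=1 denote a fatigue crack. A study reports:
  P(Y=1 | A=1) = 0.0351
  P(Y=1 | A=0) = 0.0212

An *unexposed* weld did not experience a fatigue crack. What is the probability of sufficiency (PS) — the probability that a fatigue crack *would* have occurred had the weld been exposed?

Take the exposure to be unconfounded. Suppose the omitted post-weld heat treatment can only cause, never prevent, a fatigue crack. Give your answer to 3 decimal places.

PS ≈ 0.014

Let p₁ = 0.0351, p₀ = 0.0212.
Under exogeneity and monotonicity, PS = (p₁ − p₀) / (1 − p₀).
PS = (0.0351 − 0.0212) / (1 − 0.0212) = 0.0139 / 0.9788 ≈ 0.0142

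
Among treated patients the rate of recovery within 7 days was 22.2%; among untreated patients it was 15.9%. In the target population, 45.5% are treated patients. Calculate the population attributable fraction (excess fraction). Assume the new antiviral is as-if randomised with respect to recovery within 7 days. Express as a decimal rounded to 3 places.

p₁ = 0.222, p₀ = 0.159.
Overall risk P(Y=1) = π·p₁ + (1−π)·p₀ = 0.455×0.222 + 0.545×0.159 = 0.18766.
Under exogeneity, PAF = [P(Y=1) − p₀] / P(Y=1).
PAF = (0.18766 − 0.159) / 0.18766 ≈ 0.1527

PAF ≈ 0.153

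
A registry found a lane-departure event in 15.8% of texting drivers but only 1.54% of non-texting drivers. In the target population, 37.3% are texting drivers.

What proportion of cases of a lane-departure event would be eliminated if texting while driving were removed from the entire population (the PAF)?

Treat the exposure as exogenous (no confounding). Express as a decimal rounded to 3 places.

p₁ = 0.158, p₀ = 0.0154.
Overall risk P(Y=1) = π·p₁ + (1−π)·p₀ = 0.373×0.158 + 0.627×0.0154 = 0.06859.
Under exogeneity, PAF = [P(Y=1) − p₀] / P(Y=1).
PAF = (0.06859 − 0.0154) / 0.06859 ≈ 0.7755

PAF ≈ 0.775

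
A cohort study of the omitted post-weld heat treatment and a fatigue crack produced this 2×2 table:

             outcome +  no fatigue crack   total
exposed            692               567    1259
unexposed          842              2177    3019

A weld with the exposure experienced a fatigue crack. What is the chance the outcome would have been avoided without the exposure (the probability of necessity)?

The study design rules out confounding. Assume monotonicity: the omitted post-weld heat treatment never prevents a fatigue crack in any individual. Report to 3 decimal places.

PN ≈ 0.493

p₁ = P(outcome | exposed) = 692/1259 = 0.54964
p₀ = P(outcome | unexposed) = 842/3019 = 0.2789
Under exogeneity and monotonicity, PN = (p₁ − p₀) / p₁.
PN = (0.54964 − 0.2789) / 0.54964 = 0.27074 / 0.54964 ≈ 0.4926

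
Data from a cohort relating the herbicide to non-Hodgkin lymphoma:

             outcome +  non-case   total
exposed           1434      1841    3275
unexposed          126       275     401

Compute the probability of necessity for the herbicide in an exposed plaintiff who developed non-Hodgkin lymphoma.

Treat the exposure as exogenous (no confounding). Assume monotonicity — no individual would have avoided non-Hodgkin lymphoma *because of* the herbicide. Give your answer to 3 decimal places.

PN ≈ 0.282

p₁ = P(outcome | exposed) = 1434/3275 = 0.43786
p₀ = P(outcome | unexposed) = 126/401 = 0.31421
Under exogeneity and monotonicity, PN = (p₁ − p₀)/p₁.
PN = (0.43786 − 0.31421) / 0.43786 ≈ 0.2824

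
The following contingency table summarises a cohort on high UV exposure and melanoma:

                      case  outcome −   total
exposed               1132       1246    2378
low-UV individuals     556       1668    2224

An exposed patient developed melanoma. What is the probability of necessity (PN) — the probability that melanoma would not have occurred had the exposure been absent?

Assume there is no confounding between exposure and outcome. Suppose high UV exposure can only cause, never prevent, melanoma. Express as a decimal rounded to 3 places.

PN ≈ 0.475

p₁ = P(outcome | exposed) = 1132/2378 = 0.47603
p₀ = P(outcome | unexposed) = 556/2224 = 0.25
Under exogeneity and monotonicity, PN = (p₁ − p₀)/p₁.
PN = (0.47603 − 0.25) / 0.47603 ≈ 0.4748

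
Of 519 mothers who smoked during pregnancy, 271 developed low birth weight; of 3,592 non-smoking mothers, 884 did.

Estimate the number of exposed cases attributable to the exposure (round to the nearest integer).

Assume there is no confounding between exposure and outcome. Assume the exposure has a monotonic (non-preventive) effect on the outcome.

p₁ = P(outcome | exposed) = 271/519 = 0.52216
p₀ = P(outcome | unexposed) = 884/3592 = 0.2461
PN = (p₁ − p₀)/p₁ = (0.52216 − 0.2461) / 0.52216 ≈ 0.52868.
Attributable cases ≈ PN × (exposed cases) = 0.52868 × 271 ≈ 143.27.

about 143 cases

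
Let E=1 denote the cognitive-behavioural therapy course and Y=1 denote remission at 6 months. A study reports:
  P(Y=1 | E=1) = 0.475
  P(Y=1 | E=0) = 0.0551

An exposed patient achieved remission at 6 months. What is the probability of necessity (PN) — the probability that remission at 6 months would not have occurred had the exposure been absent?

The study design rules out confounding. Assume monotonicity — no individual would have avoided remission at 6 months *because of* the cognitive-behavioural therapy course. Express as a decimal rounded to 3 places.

PN ≈ 0.884

Let p₁ = 0.475, p₀ = 0.0551.
Under exogeneity and monotonicity, PN = (p₁ − p₀) / p₁.
PN = (0.475 − 0.0551) / 0.475 = 0.4199 / 0.475 ≈ 0.8840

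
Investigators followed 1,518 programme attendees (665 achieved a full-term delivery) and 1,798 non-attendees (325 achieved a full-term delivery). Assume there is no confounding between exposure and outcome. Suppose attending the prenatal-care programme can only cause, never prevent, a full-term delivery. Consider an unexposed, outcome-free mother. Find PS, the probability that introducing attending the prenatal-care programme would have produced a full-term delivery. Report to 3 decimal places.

p₁ = P(outcome | exposed) = 665/1518 = 0.43808
p₀ = P(outcome | unexposed) = 325/1798 = 0.18076
Under exogeneity and monotonicity, PS = (p₁ − p₀) / (1 − p₀).
PS = (0.43808 − 0.18076) / (1 − 0.18076) = 0.25732 / 0.81924 ≈ 0.3141

PS ≈ 0.314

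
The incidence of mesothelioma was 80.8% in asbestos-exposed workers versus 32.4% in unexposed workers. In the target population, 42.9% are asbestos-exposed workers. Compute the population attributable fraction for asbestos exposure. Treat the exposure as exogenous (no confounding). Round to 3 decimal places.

p₁ = 0.808, p₀ = 0.324.
Overall risk P(Y=1) = π·p₁ + (1−π)·p₀ = 0.429×0.808 + 0.571×0.324 = 0.53164.
Under exogeneity, PAF = [P(Y=1) − p₀] / P(Y=1).
PAF = (0.53164 − 0.324) / 0.53164 ≈ 0.3906

PAF ≈ 0.391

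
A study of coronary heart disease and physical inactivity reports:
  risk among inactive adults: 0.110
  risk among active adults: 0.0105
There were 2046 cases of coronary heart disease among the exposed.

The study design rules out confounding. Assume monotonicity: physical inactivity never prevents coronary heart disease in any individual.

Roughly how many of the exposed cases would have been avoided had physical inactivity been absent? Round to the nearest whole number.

Let p₁ = 0.11, p₀ = 0.0105.
PN = (p₁ − p₀)/p₁ = (0.11 − 0.0105) / 0.11 ≈ 0.90455.
Attributable cases ≈ PN × (exposed cases) = 0.90455 × 2046 ≈ 1850.70.

about 1851 cases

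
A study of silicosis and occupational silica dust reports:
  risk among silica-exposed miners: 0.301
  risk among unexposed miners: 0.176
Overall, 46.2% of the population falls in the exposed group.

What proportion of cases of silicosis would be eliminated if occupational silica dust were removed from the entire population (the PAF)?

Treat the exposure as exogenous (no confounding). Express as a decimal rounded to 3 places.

PAF ≈ 0.247

Let p₁ = 0.301, p₀ = 0.176.
Overall risk P(Y=1) = π·p₁ + (1−π)·p₀ = 0.462×0.301 + 0.538×0.176 = 0.23375.
Under exogeneity, PAF = [P(Y=1) − p₀] / P(Y=1).
PAF = (0.23375 − 0.176) / 0.23375 ≈ 0.2471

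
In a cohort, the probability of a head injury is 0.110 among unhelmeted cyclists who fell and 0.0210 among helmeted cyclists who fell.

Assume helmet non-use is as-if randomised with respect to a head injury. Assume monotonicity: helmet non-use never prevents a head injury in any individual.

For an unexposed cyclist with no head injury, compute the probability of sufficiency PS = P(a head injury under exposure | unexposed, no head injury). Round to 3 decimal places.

PS ≈ 0.091

Let p₁ = 0.11, p₀ = 0.021.
Under exogeneity and monotonicity, PS = (p₁ − p₀) / (1 − p₀).
PS = (0.11 − 0.021) / (1 − 0.021) = 0.089 / 0.979 ≈ 0.0909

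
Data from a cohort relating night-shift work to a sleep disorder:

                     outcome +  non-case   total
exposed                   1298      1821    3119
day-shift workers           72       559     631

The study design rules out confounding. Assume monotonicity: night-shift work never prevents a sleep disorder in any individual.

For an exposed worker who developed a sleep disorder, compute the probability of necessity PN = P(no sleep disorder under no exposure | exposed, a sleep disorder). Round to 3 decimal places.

p₁ = P(outcome | exposed) = 1298/3119 = 0.41616
p₀ = P(outcome | unexposed) = 72/631 = 0.1141
Under exogeneity and monotonicity, PN = (p₁ − p₀) / p₁.
PN = (0.41616 − 0.1141) / 0.41616 = 0.30205 / 0.41616 ≈ 0.7258

PN ≈ 0.726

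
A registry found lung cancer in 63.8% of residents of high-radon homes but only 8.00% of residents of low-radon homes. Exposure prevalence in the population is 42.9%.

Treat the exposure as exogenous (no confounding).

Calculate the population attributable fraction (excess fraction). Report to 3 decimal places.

PAF ≈ 0.750

p₁ = 0.638, p₀ = 0.08.
Overall risk P(Y=1) = π·p₁ + (1−π)·p₀ = 0.429×0.638 + 0.571×0.08 = 0.31938.
Under exogeneity, PAF = [P(Y=1) − p₀] / P(Y=1).
PAF = (0.31938 − 0.08) / 0.31938 ≈ 0.7495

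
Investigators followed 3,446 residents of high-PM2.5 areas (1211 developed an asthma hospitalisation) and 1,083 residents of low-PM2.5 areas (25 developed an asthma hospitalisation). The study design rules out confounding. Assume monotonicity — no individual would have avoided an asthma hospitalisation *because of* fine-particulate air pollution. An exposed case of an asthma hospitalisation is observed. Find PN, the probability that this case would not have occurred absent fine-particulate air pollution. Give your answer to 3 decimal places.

PN ≈ 0.934

p₁ = P(outcome | exposed) = 1211/3446 = 0.35142
p₀ = P(outcome | unexposed) = 25/1083 = 0.023084
Under exogeneity and monotonicity, PN = (p₁ − p₀) / p₁.
PN = (0.35142 − 0.023084) / 0.35142 = 0.32834 / 0.35142 ≈ 0.9343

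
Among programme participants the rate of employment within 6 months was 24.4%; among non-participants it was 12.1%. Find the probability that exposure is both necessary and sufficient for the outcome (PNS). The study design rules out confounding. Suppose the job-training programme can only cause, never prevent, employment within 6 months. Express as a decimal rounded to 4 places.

PNS ≈ 0.1230

p₁ = 0.244, p₀ = 0.121.
Under exogeneity and monotonicity, PNS = p₁ − p₀.
PNS = 0.244 − 0.121 = 0.123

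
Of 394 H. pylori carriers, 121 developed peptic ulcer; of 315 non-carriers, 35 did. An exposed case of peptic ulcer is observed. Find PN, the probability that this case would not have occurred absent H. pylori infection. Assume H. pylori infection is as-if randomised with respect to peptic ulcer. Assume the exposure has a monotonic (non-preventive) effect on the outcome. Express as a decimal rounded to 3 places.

p₁ = P(outcome | exposed) = 121/394 = 0.30711
p₀ = P(outcome | unexposed) = 35/315 = 0.11111
Under exogeneity and monotonicity, PN = (p₁ − p₀) / p₁.
PN = (0.30711 − 0.11111) / 0.30711 = 0.196 / 0.30711 ≈ 0.6382

PN ≈ 0.638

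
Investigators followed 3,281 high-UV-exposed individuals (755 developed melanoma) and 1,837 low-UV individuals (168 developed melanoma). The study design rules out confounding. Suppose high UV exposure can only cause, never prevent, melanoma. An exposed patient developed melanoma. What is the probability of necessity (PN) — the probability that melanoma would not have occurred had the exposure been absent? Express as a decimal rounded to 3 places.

p₁ = P(outcome | exposed) = 755/3281 = 0.23011
p₀ = P(outcome | unexposed) = 168/1837 = 0.091453
Under exogeneity and monotonicity, PN = (p₁ − p₀) / p₁.
PN = (0.23011 − 0.091453) / 0.23011 = 0.13866 / 0.23011 ≈ 0.6026

PN ≈ 0.603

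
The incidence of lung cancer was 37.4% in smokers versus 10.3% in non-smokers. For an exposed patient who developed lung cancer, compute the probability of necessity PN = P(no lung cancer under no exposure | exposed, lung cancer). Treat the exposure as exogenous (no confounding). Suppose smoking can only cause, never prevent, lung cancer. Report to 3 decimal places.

PN ≈ 0.725

p₁ = 0.374, p₀ = 0.103.
Under exogeneity and monotonicity, PN = (p₁ − p₀) / p₁.
PN = (0.374 − 0.103) / 0.374 = 0.271 / 0.374 ≈ 0.7246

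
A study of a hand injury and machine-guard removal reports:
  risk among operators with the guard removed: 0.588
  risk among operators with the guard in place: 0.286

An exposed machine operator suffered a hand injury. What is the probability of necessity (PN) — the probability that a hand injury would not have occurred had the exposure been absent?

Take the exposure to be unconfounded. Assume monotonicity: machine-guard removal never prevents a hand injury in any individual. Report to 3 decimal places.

PN ≈ 0.514

Let p₁ = 0.588, p₀ = 0.286.
Under exogeneity and monotonicity, PN = (p₁ − p₀) / p₁.
PN = (0.588 − 0.286) / 0.588 = 0.302 / 0.588 ≈ 0.5136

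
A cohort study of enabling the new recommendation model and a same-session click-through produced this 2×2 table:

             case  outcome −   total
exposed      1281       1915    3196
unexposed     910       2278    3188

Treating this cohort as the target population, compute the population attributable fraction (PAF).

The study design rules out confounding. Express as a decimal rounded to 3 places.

PAF ≈ 0.168

p₁ = P(outcome | exposed) = 1281/3196 = 0.40081
p₀ = P(outcome | unexposed) = 910/3188 = 0.28545
Exposure prevalence π = 3196/6384 = 0.50063; overall risk P(Y=1) = 0.3432.
Under exogeneity, PAF = [P(Y=1) − p₀]/P(Y=1).
PAF = (0.3432 − 0.28545) / 0.3432 ≈ 0.1683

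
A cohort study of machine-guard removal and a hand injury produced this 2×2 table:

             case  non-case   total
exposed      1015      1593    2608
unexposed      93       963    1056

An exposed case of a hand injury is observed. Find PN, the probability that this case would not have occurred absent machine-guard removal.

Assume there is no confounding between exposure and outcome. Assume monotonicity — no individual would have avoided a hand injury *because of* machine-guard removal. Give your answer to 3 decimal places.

PN ≈ 0.774

p₁ = P(outcome | exposed) = 1015/2608 = 0.38919
p₀ = P(outcome | unexposed) = 93/1056 = 0.088068
Under exogeneity and monotonicity, PN = (p₁ − p₀)/p₁.
PN = (0.38919 − 0.088068) / 0.38919 ≈ 0.7737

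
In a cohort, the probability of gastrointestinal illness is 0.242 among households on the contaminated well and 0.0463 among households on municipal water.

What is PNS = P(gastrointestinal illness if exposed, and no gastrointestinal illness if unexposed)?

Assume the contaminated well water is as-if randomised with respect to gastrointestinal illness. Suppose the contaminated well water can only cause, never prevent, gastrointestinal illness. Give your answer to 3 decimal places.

Let p₁ = 0.242, p₀ = 0.0463.
Under exogeneity and monotonicity, PNS = p₁ − p₀.
PNS = 0.242 − 0.0463 = 0.1957

PNS ≈ 0.196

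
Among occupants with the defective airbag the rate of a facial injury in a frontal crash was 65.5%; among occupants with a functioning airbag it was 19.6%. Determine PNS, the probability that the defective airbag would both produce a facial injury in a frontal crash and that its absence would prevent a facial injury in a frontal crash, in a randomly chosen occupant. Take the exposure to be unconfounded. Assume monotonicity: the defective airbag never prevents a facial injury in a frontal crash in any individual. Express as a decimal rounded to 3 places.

p₁ = 0.655, p₀ = 0.196.
Under exogeneity and monotonicity, PNS = p₁ − p₀.
PNS = 0.655 − 0.196 = 0.459

PNS ≈ 0.459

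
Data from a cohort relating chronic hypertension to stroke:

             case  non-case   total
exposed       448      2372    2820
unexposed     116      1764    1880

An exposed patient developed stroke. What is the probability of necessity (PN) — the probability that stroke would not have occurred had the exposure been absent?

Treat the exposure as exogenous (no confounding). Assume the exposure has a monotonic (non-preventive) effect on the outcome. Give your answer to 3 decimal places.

p₁ = P(outcome | exposed) = 448/2820 = 0.15887
p₀ = P(outcome | unexposed) = 116/1880 = 0.061702
Under exogeneity and monotonicity, PN = (p₁ − p₀) / p₁.
PN = (0.15887 − 0.061702) / 0.15887 = 0.097163 / 0.15887 ≈ 0.6116

PN ≈ 0.612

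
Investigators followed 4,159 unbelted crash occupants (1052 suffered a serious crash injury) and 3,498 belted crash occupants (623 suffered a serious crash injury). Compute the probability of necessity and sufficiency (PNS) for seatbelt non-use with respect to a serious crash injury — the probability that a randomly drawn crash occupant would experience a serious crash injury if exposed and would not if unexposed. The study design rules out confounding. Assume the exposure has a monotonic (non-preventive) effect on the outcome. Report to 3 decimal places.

p₁ = P(outcome | exposed) = 1052/4159 = 0.25295
p₀ = P(outcome | unexposed) = 623/3498 = 0.1781
Under exogeneity and monotonicity, PNS = p₁ − p₀.
PNS = 0.25295 − 0.1781 = 0.074844

PNS ≈ 0.075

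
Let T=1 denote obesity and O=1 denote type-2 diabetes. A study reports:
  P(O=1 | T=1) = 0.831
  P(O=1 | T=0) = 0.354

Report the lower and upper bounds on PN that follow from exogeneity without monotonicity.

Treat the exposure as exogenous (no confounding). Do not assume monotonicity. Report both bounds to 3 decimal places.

0.574 ≤ PN ≤ 0.777

Let p₁ = 0.831, p₀ = 0.354.
Under exogeneity alone the bounds on PN are max{0,(p₁−p₀)/p₁} ≤ PN ≤ min{1,(1−p₀)/p₁}.
  lower = (p₁ − p₀)/p₁ = 0.477 / 0.831 ≈ 0.5740
  upper = min{1, (1 − p₀)/p₁} = 0.646 / 0.831 ≈ 0.7774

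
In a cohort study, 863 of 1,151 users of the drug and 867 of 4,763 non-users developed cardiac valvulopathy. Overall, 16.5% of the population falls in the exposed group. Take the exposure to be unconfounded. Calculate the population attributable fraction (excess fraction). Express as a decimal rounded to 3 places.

p₁ = P(outcome | exposed) = 863/1151 = 0.74978
p₀ = P(outcome | unexposed) = 867/4763 = 0.18203
Overall risk P(Y=1) = π·p₁ + (1−π)·p₀ = 0.165×0.74978 + 0.835×0.18203 = 0.27571.
Under exogeneity, PAF = [P(Y=1) − p₀] / P(Y=1).
PAF = (0.27571 − 0.18203) / 0.27571 ≈ 0.3398

PAF ≈ 0.340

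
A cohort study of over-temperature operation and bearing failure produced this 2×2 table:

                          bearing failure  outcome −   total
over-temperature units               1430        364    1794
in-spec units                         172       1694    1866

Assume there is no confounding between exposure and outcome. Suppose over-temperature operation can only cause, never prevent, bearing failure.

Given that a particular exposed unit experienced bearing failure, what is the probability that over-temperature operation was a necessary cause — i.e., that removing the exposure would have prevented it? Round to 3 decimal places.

p₁ = P(outcome | exposed) = 1430/1794 = 0.7971
p₀ = P(outcome | unexposed) = 172/1866 = 0.092176
Under exogeneity and monotonicity, PN = (p₁ − p₀) / p₁.
PN = (0.7971 − 0.092176) / 0.7971 = 0.70493 / 0.7971 ≈ 0.8844

PN ≈ 0.884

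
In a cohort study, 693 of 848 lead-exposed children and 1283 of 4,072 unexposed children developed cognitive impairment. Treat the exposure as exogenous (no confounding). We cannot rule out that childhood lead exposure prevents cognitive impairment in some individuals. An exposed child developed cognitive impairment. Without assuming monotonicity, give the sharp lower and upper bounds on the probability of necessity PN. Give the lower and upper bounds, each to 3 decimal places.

0.614 ≤ PN ≤ 0.838

p₁ = P(outcome | exposed) = 693/848 = 0.81722
p₀ = P(outcome | unexposed) = 1283/4072 = 0.31508
Under exogeneity alone the bounds on PN are max{0,(p₁−p₀)/p₁} ≤ PN ≤ min{1,(1−p₀)/p₁}.
  lower = (p₁ − p₀)/p₁ = 0.50214 / 0.81722 ≈ 0.6144
  upper = min{1, (1 − p₀)/p₁} = 0.68492 / 0.81722 ≈ 0.8381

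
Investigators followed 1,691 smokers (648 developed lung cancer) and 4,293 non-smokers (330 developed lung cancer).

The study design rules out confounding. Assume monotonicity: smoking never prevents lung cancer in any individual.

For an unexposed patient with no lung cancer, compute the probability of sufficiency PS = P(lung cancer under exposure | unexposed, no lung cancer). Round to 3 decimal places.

PS ≈ 0.332

p₁ = P(outcome | exposed) = 648/1691 = 0.38321
p₀ = P(outcome | unexposed) = 330/4293 = 0.076869
Under exogeneity and monotonicity, PS = (p₁ − p₀) / (1 − p₀).
PS = (0.38321 − 0.076869) / (1 − 0.076869) = 0.30634 / 0.92313 ≈ 0.3318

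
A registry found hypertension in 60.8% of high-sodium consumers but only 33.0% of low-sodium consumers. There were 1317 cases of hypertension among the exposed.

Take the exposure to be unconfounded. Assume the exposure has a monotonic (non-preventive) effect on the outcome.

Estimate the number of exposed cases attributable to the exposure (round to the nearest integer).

about 602 cases

p₁ = 0.608, p₀ = 0.33.
PN = (p₁ − p₀)/p₁ = (0.608 − 0.33) / 0.608 ≈ 0.45724.
Attributable cases ≈ PN × (exposed cases) = 0.45724 × 1317 ≈ 602.18.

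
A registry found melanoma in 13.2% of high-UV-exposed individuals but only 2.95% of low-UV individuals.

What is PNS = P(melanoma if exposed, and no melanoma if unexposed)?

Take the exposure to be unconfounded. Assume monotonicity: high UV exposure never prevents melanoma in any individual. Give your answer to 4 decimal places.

PNS ≈ 0.1025

p₁ = 0.132, p₀ = 0.0295.
Under exogeneity and monotonicity, PNS = p₁ − p₀.
PNS = 0.132 − 0.0295 = 0.1025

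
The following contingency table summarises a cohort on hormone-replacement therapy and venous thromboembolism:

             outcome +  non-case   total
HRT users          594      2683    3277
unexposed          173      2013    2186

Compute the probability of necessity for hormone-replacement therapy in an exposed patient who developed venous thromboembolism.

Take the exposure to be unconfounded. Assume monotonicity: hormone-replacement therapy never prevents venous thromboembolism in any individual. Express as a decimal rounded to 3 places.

p₁ = P(outcome | exposed) = 594/3277 = 0.18126
p₀ = P(outcome | unexposed) = 173/2186 = 0.07914
Under exogeneity and monotonicity, PN = (p₁ − p₀)/p₁.
PN = (0.18126 − 0.07914) / 0.18126 ≈ 0.5634

PN ≈ 0.563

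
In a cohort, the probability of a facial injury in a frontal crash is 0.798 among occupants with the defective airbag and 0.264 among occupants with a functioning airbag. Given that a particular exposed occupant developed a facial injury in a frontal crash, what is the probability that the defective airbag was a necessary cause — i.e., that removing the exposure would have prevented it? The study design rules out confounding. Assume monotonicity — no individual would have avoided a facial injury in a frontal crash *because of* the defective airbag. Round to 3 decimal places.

Let p₁ = 0.798, p₀ = 0.264.
Under exogeneity and monotonicity, PN = (p₁ − p₀) / p₁.
PN = (0.798 − 0.264) / 0.798 = 0.534 / 0.798 ≈ 0.6692

PN ≈ 0.669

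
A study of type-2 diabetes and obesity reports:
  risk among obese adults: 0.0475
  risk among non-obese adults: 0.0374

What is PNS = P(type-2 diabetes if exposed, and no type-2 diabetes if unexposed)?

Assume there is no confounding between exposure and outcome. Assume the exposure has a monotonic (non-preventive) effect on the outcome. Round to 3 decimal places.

Let p₁ = 0.0475, p₀ = 0.0374.
Under exogeneity and monotonicity, PNS = p₁ − p₀.
PNS = 0.0475 − 0.0374 = 0.0101

PNS ≈ 0.010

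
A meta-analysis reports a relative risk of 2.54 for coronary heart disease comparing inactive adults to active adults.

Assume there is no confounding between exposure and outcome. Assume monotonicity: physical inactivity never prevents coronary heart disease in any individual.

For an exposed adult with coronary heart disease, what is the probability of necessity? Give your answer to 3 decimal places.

Under exogeneity and monotonicity, PN = (RR − 1) / RR = 1 − 1/RR.
PN = (2.54 − 1) / 2.54 = 1.54 / 2.54 ≈ 0.6063

PN ≈ 0.606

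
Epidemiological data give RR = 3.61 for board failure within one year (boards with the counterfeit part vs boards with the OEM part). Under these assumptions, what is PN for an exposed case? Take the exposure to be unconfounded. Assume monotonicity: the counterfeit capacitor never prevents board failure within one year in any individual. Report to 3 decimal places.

PN ≈ 0.723

Under exogeneity and monotonicity, PN = (RR − 1) / RR = 1 − 1/RR.
PN = (3.61 − 1) / 3.61 = 2.61 / 3.61 ≈ 0.7230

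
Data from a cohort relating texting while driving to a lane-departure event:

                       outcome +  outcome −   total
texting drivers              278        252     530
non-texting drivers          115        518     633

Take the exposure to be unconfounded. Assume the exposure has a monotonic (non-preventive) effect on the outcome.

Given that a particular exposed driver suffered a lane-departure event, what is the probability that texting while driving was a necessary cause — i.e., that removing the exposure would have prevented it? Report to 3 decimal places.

p₁ = P(outcome | exposed) = 278/530 = 0.52453
p₀ = P(outcome | unexposed) = 115/633 = 0.18167
Under exogeneity and monotonicity, PN = (p₁ − p₀) / p₁.
PN = (0.52453 − 0.18167) / 0.52453 = 0.34285 / 0.52453 ≈ 0.6536

PN ≈ 0.654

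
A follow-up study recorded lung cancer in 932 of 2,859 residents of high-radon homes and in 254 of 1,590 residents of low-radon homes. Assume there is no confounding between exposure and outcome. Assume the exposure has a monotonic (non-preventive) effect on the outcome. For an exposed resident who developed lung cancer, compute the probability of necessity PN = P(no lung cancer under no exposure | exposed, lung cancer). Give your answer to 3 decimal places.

p₁ = P(outcome | exposed) = 932/2859 = 0.32599
p₀ = P(outcome | unexposed) = 254/1590 = 0.15975
Under exogeneity and monotonicity, PN = (p₁ − p₀) / p₁.
PN = (0.32599 − 0.15975) / 0.32599 = 0.16624 / 0.32599 ≈ 0.5100

PN ≈ 0.510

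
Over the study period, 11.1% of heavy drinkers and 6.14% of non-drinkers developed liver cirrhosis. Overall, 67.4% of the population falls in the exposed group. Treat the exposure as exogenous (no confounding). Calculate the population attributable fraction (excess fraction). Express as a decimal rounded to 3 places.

p₁ = 0.111, p₀ = 0.0614.
Overall risk P(Y=1) = π·p₁ + (1−π)·p₀ = 0.674×0.111 + 0.326×0.0614 = 0.09483.
Under exogeneity, PAF = [P(Y=1) − p₀] / P(Y=1).
PAF = (0.09483 − 0.0614) / 0.09483 ≈ 0.3525

PAF ≈ 0.353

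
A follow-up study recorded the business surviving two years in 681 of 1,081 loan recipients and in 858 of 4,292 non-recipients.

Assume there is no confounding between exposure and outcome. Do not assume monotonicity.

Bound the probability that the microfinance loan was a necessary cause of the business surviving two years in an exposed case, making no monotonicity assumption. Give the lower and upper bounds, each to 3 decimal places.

0.683 ≤ PN ≤ 1.000

p₁ = P(outcome | exposed) = 681/1081 = 0.62997
p₀ = P(outcome | unexposed) = 858/4292 = 0.19991
Under exogeneity alone the bounds on PN are max{0,(p₁−p₀)/p₁} ≤ PN ≤ min{1,(1−p₀)/p₁}.
  lower = (p₁ − p₀)/p₁ = 0.43007 / 0.62997 ≈ 0.6827
  upper = min{1, (1 − p₀)/p₁} = 0.80009 / 0.62997 ≈ 1.2700 → capped at 1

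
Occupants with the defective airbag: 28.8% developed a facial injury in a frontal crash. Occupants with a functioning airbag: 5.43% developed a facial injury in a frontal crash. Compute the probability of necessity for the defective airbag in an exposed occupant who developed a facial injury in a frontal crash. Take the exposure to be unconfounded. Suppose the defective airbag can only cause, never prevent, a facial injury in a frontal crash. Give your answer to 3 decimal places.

p₁ = 0.288, p₀ = 0.0543.
Under exogeneity and monotonicity, PN = (p₁ − p₀) / p₁.
PN = (0.288 − 0.0543) / 0.288 = 0.2337 / 0.288 ≈ 0.8115

PN ≈ 0.811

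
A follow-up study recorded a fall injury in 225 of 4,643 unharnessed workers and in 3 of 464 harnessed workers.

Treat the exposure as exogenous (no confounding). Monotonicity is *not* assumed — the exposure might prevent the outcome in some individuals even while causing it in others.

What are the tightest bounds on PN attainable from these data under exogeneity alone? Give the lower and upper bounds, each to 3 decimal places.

p₁ = P(outcome | exposed) = 225/4643 = 0.04846
p₀ = P(outcome | unexposed) = 3/464 = 0.0064655
Under exogeneity alone the bounds on PN are max{0,(p₁−p₀)/p₁} ≤ PN ≤ min{1,(1−p₀)/p₁}.
  lower = (p₁ − p₀)/p₁ = 0.041995 / 0.04846 ≈ 0.8666
  upper = min{1, (1 − p₀)/p₁} = 0.99353 / 0.04846 ≈ 20.5021 → capped at 1

0.867 ≤ PN ≤ 1.000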